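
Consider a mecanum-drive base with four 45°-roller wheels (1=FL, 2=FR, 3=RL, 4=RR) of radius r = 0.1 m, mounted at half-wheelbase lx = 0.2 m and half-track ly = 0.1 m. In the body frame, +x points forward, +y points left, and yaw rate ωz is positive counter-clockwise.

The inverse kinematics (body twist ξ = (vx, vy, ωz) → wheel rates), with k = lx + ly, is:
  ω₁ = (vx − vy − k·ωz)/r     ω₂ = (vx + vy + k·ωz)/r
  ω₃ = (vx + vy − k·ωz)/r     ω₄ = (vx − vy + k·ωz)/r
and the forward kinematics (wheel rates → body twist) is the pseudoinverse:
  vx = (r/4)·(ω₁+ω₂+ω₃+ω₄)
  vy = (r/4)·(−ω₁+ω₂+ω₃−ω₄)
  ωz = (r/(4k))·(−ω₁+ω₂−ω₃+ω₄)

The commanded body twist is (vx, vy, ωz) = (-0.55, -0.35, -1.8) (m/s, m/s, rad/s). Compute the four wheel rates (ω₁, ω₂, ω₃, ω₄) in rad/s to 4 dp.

(3.4000, -14.4000, -3.6000, -7.4000)

k = lx + ly = 0.2 + 0.1 = 0.3000;  k·ωz = 0.3000·-1.8 = -0.5400
ω₁ (FL) = (vx − vy − k·ωz)/r = 0.3400/0.1 = 3.4000
ω₂ (FR) = (vx + vy + k·ωz)/r = -1.4400/0.1 = -14.4000
ω₃ (RL) = (vx + vy − k·ωz)/r = -0.3600/0.1 = -3.6000
ω₄ (RR) = (vx − vy + k·ωz)/r = -0.7400/0.1 = -7.4000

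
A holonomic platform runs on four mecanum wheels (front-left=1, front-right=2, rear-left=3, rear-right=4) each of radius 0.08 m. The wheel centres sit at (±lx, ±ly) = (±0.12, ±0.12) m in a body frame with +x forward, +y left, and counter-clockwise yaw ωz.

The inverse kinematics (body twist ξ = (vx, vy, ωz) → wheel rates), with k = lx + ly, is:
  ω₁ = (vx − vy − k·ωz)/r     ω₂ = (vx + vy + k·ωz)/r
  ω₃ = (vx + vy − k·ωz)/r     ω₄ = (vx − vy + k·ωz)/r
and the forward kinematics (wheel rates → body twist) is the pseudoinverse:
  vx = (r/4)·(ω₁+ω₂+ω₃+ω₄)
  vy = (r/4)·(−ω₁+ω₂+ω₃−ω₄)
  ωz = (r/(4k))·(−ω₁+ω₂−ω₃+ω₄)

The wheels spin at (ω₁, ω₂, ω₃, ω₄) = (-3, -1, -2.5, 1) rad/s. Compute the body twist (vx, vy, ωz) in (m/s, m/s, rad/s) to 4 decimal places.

(-0.1100, -0.0300, 0.4583)

k = lx + ly = 0.12 + 0.12 = 0.2400
ω₁+ω₂+ω₃+ω₄ = -5.5000  →  vx = (0.08/4)·-5.5000 = -0.1100
−ω₁+ω₂+ω₃−ω₄ = -1.5000  →  vy = (0.08/4)·-1.5000 = -0.0300
−ω₁+ω₂−ω₃+ω₄ = 5.5000  →  ωz = (0.08/0.9600)·5.5000 = 0.4583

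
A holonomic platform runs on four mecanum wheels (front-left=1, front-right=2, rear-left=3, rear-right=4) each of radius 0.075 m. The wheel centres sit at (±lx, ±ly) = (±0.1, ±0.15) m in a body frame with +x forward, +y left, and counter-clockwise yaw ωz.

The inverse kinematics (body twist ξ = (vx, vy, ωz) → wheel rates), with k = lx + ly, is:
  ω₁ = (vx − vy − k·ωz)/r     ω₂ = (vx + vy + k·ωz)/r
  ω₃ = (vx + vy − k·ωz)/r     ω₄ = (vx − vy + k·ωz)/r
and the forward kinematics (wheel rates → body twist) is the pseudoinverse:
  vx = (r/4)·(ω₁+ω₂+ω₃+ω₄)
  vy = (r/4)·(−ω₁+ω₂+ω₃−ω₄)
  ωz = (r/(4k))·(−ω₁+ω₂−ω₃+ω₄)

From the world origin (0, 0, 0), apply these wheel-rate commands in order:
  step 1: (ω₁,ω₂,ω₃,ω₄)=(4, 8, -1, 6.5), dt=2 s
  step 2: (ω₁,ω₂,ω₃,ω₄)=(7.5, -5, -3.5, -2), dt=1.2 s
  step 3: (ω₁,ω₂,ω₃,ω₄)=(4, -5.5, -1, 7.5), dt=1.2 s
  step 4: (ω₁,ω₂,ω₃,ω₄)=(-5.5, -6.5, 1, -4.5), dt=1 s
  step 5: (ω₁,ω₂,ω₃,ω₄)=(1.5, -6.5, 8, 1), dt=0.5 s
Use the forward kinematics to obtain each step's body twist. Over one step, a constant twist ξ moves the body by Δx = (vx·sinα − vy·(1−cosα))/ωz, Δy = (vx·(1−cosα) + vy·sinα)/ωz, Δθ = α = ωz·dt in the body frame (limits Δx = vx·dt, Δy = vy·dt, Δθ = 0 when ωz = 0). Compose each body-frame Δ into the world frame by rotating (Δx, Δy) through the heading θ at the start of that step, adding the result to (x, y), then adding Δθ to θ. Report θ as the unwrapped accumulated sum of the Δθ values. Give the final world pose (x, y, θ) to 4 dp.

(0.8095, -0.0883, -0.4050)

step 1: ξ=(vx,vy,ωz)=(0.3281, -0.0656, 0.8625), dt=2.0 → body Δ=(0.4637, 0.3637, 1.7250) → world pose (0.4637, 0.3637, 1.7250)
step 2: ξ=(vx,vy,ωz)=(-0.0563, -0.2625, -0.8250), dt=1.2 → body Δ=(-0.2006, -0.2352, -0.9900) → world pose (0.7270, 0.2016, 0.7350)
step 3: ξ=(vx,vy,ωz)=(0.0938, -0.3375, -0.0750), dt=1.2 → body Δ=(0.0941, -0.4095, -0.0900) → world pose (1.0714, -0.0391, 0.6450)
step 4: ξ=(vx,vy,ωz)=(-0.2906, 0.0844, -0.4875), dt=1.0 → body Δ=(-0.2591, 0.1505, -0.4875) → world pose (0.7739, -0.0746, 0.1575)
step 5: ξ=(vx,vy,ωz)=(0.0750, -0.0187, -1.1250), dt=0.5 → body Δ=(0.0330, -0.0192, -0.5625) → world pose (0.8095, -0.0883, -0.4050)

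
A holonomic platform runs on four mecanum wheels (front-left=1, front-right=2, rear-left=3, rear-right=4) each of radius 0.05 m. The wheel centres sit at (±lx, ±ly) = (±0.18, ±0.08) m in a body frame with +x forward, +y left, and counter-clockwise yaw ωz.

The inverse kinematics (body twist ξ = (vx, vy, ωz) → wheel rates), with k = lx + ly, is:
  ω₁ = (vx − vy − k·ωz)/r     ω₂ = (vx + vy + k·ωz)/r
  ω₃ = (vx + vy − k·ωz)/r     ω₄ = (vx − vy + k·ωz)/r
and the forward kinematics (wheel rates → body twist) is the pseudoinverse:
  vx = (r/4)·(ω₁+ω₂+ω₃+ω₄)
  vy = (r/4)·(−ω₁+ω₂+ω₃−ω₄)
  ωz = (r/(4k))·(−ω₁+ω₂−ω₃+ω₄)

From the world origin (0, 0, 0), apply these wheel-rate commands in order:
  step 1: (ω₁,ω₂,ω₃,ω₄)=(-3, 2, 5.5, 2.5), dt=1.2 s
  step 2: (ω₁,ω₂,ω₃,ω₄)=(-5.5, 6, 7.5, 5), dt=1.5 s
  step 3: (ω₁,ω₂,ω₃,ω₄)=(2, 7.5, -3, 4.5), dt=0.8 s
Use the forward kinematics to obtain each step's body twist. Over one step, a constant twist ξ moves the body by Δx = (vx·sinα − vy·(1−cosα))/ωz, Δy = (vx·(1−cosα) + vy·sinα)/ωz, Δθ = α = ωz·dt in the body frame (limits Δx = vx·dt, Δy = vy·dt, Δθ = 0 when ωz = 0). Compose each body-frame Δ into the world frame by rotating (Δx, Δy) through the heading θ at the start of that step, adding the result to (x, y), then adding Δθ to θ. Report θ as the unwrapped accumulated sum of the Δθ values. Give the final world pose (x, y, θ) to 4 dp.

(0.2790, 0.5431, 1.2644)

step 1: ξ=(vx,vy,ωz)=(0.0875, 0.1000, 0.0962), dt=1.2 → body Δ=(0.0979, 0.1258, 0.1154) → world pose (0.0979, 0.1258, 0.1154)
step 2: ξ=(vx,vy,ωz)=(0.1625, 0.1750, 0.4327), dt=1.5 → body Δ=(0.1448, 0.3208, 0.6490) → world pose (0.2047, 0.4611, 0.7644)
step 3: ξ=(vx,vy,ωz)=(0.1375, -0.0250, 0.6250), dt=0.8 → body Δ=(0.1104, 0.0078, 0.5000) → world pose (0.2790, 0.5431, 1.2644)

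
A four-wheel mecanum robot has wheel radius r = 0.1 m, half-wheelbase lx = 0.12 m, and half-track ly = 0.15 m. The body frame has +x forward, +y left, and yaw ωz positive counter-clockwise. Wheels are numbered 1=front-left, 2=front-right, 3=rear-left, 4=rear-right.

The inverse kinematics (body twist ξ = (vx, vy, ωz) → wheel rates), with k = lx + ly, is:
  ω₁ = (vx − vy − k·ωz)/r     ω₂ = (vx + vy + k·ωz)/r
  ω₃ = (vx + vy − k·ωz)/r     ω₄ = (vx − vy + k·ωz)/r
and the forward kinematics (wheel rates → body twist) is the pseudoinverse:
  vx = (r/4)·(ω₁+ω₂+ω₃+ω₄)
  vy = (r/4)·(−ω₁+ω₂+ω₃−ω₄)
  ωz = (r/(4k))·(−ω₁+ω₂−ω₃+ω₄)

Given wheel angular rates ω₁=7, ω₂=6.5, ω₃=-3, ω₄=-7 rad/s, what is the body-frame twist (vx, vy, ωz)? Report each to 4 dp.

(0.0875, 0.0875, -0.4167)

k = lx + ly = 0.12 + 0.15 = 0.2700
ω₁+ω₂+ω₃+ω₄ = 3.5000  →  vx = (0.1/4)·3.5000 = 0.0875
−ω₁+ω₂+ω₃−ω₄ = 3.5000  →  vy = (0.1/4)·3.5000 = 0.0875
−ω₁+ω₂−ω₃+ω₄ = -4.5000  →  ωz = (0.1/1.0800)·-4.5000 = -0.4167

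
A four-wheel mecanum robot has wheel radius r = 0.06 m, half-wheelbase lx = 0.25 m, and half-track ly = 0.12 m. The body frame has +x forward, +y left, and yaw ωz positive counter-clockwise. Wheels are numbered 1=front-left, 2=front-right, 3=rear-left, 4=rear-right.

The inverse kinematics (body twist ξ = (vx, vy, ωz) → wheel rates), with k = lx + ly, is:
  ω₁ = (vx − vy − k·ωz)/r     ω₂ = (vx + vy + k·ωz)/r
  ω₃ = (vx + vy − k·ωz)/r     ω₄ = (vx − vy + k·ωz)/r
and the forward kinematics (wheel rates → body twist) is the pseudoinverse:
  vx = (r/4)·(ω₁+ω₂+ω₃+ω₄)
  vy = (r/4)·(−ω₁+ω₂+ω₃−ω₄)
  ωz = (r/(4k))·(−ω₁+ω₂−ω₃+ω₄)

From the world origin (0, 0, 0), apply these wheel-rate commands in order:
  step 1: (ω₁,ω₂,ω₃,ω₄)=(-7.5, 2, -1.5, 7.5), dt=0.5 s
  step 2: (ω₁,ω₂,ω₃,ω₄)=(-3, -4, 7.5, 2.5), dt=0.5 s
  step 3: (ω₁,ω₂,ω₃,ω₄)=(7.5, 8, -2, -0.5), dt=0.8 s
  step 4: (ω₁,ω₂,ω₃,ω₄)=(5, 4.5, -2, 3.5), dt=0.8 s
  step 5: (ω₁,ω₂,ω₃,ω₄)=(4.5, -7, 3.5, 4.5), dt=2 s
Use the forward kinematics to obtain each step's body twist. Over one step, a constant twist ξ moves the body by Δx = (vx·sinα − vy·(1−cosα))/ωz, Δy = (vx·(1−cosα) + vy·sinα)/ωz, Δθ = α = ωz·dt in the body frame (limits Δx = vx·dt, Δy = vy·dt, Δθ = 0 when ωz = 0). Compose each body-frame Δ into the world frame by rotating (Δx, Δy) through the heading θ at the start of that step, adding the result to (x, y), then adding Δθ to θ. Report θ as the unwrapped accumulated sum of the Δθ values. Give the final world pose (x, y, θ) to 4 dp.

(0.4973, -0.2972, -0.3709)

step 1: ξ=(vx,vy,ωz)=(0.0075, 0.0075, 0.7500), dt=0.5 → body Δ=(0.0030, 0.0044, 0.3750) → world pose (0.0030, 0.0044, 0.3750)
step 2: ξ=(vx,vy,ωz)=(0.0450, 0.0600, -0.2432), dt=0.5 → body Δ=(0.0243, 0.0286, -0.1216) → world pose (0.0151, 0.0398, 0.2534)
step 3: ξ=(vx,vy,ωz)=(0.1950, -0.0150, 0.0811), dt=0.8 → body Δ=(0.1563, -0.0069, 0.0649) → world pose (0.1681, 0.0723, 0.3182)
step 4: ξ=(vx,vy,ωz)=(0.1650, -0.0900, 0.2027), dt=0.8 → body Δ=(0.1372, -0.0610, 0.1622) → world pose (0.3176, 0.0573, 0.4804)
step 5: ξ=(vx,vy,ωz)=(0.0825, -0.1875, -0.4257), dt=2.0 → body Δ=(-0.0044, -0.3974, -0.8514) → world pose (0.4973, -0.2972, -0.3709)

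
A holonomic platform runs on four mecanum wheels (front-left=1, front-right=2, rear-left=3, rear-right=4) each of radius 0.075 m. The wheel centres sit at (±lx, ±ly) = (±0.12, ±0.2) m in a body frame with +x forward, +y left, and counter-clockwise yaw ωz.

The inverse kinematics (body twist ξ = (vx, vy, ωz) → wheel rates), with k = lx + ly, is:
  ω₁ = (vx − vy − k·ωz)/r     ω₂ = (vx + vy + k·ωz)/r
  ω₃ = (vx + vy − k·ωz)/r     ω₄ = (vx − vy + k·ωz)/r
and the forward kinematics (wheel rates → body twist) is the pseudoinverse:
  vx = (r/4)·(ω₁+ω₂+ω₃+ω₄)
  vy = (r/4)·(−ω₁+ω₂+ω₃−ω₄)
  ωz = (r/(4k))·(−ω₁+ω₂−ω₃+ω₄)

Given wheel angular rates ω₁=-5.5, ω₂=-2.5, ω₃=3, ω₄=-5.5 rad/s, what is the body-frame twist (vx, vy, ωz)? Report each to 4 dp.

(-0.1969, 0.2156, -0.3223)

k = lx + ly = 0.12 + 0.2 = 0.3200
ω₁+ω₂+ω₃+ω₄ = -10.5000  →  vx = (0.075/4)·-10.5000 = -0.1969
−ω₁+ω₂+ω₃−ω₄ = 11.5000  →  vy = (0.075/4)·11.5000 = 0.2156
−ω₁+ω₂−ω₃+ω₄ = -5.5000  →  ωz = (0.075/1.2800)·-5.5000 = -0.3223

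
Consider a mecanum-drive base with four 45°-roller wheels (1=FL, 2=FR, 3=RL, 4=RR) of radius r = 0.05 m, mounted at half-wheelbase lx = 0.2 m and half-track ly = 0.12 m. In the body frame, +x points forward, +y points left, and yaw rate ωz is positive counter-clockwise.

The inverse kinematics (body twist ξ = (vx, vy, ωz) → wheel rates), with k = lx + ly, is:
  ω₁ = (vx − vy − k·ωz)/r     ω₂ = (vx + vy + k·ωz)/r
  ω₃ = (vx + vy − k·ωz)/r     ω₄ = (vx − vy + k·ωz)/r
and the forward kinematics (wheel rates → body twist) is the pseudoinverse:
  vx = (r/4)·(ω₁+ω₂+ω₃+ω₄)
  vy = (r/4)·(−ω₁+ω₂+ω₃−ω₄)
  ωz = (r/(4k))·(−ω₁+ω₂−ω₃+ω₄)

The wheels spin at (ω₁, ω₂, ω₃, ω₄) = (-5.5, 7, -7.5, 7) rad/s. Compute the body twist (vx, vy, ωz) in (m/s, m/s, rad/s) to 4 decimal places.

(0.0125, -0.0250, 1.0547)

k = lx + ly = 0.2 + 0.12 = 0.3200
ω₁+ω₂+ω₃+ω₄ = 1.0000  →  vx = (0.05/4)·1.0000 = 0.0125
−ω₁+ω₂+ω₃−ω₄ = -2.0000  →  vy = (0.05/4)·-2.0000 = -0.0250
−ω₁+ω₂−ω₃+ω₄ = 27.0000  →  ωz = (0.05/1.2800)·27.0000 = 1.0547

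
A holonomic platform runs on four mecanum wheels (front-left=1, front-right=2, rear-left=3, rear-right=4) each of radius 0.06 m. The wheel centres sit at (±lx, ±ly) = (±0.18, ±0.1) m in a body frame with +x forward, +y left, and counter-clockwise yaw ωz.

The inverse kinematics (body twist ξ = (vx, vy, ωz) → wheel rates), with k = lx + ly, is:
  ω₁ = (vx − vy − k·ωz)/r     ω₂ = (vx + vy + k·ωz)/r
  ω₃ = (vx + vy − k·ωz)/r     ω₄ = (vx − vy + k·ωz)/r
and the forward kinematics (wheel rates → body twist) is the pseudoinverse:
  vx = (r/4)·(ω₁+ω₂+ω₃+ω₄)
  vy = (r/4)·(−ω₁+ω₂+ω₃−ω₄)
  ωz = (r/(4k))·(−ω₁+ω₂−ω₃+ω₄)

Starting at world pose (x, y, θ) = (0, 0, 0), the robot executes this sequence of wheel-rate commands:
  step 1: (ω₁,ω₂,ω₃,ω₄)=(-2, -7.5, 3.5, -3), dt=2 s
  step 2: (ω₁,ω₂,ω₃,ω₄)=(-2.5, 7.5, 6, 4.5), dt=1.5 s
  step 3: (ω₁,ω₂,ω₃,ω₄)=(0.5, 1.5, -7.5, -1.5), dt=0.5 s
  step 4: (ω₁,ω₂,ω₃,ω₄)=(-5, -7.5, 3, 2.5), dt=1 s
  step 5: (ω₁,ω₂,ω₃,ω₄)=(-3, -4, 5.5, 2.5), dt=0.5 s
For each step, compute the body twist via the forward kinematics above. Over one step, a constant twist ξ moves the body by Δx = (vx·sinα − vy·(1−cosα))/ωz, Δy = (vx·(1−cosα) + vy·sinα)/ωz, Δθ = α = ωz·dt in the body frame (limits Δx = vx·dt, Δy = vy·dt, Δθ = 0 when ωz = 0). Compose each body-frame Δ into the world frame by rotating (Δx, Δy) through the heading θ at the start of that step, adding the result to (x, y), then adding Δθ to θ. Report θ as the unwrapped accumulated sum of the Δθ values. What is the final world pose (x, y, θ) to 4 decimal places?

(0.0657, 0.0692, -0.6830)

step 1: ξ=(vx,vy,ωz)=(-0.1350, 0.0150, -0.6429), dt=2.0 → body Δ=(-0.1848, 0.1733, -1.2857) → world pose (-0.1848, 0.1733, -1.2857)
step 2: ξ=(vx,vy,ωz)=(0.2325, 0.1725, 0.4554), dt=1.5 → body Δ=(0.2373, 0.3536, 0.6830) → world pose (0.2213, 0.0451, -0.6027)
step 3: ξ=(vx,vy,ωz)=(-0.1050, -0.0750, 0.3750), dt=0.5 → body Δ=(-0.0487, -0.0422, 0.1875) → world pose (0.1573, 0.0379, -0.4152)
step 4: ξ=(vx,vy,ωz)=(-0.1050, -0.0300, -0.1607), dt=1.0 → body Δ=(-0.1070, -0.0215, -0.1607) → world pose (0.0508, 0.0614, -0.5759)
step 5: ξ=(vx,vy,ωz)=(0.0150, 0.0300, -0.2143), dt=0.5 → body Δ=(0.0083, 0.0146, -0.1071) → world pose (0.0657, 0.0692, -0.6830)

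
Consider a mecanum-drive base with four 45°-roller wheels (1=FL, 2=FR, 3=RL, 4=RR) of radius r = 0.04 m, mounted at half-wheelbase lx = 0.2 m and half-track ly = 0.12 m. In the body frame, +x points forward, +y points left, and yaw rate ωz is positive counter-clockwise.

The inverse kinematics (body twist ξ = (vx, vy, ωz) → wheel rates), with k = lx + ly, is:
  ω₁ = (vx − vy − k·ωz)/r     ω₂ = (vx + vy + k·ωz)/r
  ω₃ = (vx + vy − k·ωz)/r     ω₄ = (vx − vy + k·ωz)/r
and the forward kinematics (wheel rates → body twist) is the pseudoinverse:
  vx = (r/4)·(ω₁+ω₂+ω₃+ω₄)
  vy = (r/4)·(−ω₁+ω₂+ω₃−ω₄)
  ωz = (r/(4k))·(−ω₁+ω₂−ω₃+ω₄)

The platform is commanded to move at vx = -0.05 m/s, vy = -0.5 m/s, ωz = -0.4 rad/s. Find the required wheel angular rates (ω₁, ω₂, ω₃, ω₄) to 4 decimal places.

k = lx + ly = 0.2 + 0.12 = 0.3200;  k·ωz = 0.3200·-0.4 = -0.1280
ω₁ (FL) = (vx − vy − k·ωz)/r = 0.5780/0.04 = 14.4500
ω₂ (FR) = (vx + vy + k·ωz)/r = -0.6780/0.04 = -16.9500
ω₃ (RL) = (vx + vy − k·ωz)/r = -0.4220/0.04 = -10.5500
ω₄ (RR) = (vx − vy + k·ωz)/r = 0.3220/0.04 = 8.0500

(14.4500, -16.9500, -10.5500, 8.0500)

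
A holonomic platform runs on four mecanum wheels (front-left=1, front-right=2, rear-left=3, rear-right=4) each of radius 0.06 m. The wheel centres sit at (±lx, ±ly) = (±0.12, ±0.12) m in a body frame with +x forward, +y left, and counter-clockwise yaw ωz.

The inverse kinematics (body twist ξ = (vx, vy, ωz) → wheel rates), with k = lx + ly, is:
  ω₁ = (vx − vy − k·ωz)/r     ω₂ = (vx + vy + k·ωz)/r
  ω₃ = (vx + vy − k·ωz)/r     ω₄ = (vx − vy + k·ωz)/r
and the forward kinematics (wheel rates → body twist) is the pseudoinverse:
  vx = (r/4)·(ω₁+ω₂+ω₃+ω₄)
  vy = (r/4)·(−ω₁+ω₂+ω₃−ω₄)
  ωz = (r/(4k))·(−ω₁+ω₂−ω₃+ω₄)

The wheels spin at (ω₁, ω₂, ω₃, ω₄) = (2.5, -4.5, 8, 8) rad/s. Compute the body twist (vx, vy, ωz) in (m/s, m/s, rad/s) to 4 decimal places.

(0.2100, -0.1050, -0.4375)

k = lx + ly = 0.12 + 0.12 = 0.2400
ω₁+ω₂+ω₃+ω₄ = 14.0000  →  vx = (0.06/4)·14.0000 = 0.2100
−ω₁+ω₂+ω₃−ω₄ = -7.0000  →  vy = (0.06/4)·-7.0000 = -0.1050
−ω₁+ω₂−ω₃+ω₄ = -7.0000  →  ωz = (0.06/0.9600)·-7.0000 = -0.4375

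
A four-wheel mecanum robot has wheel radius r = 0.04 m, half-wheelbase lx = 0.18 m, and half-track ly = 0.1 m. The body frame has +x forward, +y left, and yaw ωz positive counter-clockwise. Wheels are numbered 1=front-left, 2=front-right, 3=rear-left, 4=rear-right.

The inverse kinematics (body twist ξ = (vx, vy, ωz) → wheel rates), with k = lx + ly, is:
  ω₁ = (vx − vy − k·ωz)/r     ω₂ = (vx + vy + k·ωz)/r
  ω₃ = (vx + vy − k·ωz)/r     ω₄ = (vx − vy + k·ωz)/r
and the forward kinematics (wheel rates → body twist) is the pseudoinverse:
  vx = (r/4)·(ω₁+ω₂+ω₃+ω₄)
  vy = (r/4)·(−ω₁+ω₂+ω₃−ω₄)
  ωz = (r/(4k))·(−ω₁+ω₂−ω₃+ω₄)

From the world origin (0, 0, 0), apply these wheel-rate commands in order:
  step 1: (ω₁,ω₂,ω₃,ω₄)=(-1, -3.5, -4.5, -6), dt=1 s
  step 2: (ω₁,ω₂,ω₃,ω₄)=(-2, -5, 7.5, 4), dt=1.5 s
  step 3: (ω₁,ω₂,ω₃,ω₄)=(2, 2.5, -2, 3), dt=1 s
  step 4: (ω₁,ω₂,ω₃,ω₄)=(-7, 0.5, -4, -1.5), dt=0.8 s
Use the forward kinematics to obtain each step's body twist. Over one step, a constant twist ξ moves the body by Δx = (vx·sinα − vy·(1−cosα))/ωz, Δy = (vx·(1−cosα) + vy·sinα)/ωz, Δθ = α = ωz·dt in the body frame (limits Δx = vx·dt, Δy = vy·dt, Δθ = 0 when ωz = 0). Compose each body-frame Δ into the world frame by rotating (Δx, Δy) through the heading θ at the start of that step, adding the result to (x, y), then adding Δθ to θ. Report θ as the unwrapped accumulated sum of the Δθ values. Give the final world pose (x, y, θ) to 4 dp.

step 1: ξ=(vx,vy,ωz)=(-0.1500, -0.0100, -0.1429), dt=1.0 → body Δ=(-0.1502, 0.0007, -0.1429) → world pose (-0.1502, 0.0007, -0.1429)
step 2: ξ=(vx,vy,ωz)=(0.0450, 0.0050, -0.2321), dt=1.5 → body Δ=(0.0674, -0.0043, -0.3482) → world pose (-0.0841, -0.0131, -0.4911)
step 3: ξ=(vx,vy,ωz)=(0.0550, -0.0450, 0.1964), dt=1.0 → body Δ=(0.0591, -0.0393, 0.1964) → world pose (-0.0505, -0.0756, -0.2946)
step 4: ξ=(vx,vy,ωz)=(-0.1200, 0.0500, 0.3571), dt=0.8 → body Δ=(-0.1004, 0.0258, 0.2857) → world pose (-0.1391, -0.0218, -0.0089)

(-0.1391, -0.0218, -0.0089)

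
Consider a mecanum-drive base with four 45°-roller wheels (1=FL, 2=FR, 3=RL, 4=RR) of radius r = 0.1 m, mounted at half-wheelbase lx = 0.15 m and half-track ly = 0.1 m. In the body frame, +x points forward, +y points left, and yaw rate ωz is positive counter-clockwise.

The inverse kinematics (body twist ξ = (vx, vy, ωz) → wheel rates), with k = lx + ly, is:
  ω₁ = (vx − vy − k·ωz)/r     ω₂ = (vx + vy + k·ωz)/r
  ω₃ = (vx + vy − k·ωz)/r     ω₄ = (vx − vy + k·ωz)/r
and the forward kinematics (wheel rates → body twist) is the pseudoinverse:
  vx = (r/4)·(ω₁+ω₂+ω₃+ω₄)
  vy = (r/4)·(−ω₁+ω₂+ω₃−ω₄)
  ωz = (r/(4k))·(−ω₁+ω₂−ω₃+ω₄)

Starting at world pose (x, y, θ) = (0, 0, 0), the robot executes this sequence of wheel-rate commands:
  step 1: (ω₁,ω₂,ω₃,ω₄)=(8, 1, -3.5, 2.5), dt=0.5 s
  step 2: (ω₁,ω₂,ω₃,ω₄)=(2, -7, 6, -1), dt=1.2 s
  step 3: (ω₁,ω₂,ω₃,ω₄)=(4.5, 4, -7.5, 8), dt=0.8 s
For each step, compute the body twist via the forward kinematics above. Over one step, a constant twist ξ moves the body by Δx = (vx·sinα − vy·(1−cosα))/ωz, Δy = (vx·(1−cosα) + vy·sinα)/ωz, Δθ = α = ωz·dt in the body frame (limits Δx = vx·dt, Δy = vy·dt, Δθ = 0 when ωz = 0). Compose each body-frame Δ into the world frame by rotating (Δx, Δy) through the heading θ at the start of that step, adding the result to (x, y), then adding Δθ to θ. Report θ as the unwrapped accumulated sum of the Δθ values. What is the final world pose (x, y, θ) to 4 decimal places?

step 1: ξ=(vx,vy,ωz)=(0.2000, -0.3250, -0.1000), dt=0.5 → body Δ=(0.0959, -0.1649, -0.0500) → world pose (0.0959, -0.1649, -0.0500)
step 2: ξ=(vx,vy,ωz)=(0.0000, -0.0500, -1.6000), dt=1.2 → body Δ=(-0.0419, -0.0294, -1.9200) → world pose (0.0525, -0.1922, -1.9700)
step 3: ξ=(vx,vy,ωz)=(0.2250, -0.4000, 1.5000), dt=0.8 → body Δ=(0.3098, -0.1529, 1.2000) → world pose (-0.2088, -0.4182, -0.7700)

(-0.2088, -0.4182, -0.7700)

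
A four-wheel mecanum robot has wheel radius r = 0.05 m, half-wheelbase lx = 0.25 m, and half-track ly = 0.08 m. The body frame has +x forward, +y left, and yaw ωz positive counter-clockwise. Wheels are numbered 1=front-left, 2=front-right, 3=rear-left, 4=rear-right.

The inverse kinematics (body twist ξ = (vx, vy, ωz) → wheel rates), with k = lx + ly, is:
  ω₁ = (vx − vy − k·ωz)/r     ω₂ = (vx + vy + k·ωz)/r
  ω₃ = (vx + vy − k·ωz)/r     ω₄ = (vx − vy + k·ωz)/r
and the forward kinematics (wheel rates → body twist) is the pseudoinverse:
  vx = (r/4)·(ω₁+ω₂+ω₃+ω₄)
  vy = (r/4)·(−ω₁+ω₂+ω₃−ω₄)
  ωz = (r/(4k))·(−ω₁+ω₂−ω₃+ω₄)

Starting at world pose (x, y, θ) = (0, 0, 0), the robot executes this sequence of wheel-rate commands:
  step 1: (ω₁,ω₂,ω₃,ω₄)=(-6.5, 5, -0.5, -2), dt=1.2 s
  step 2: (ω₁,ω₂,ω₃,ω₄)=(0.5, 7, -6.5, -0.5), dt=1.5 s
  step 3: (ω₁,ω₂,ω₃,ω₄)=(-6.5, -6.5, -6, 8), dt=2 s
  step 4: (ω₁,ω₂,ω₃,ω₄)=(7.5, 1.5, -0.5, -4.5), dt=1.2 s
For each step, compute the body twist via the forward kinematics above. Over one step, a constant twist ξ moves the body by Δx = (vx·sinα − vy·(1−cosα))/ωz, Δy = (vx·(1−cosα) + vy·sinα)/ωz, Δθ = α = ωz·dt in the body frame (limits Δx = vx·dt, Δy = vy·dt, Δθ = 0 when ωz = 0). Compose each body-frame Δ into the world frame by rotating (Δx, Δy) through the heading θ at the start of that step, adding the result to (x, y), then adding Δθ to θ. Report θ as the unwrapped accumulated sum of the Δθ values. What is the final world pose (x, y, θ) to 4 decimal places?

(0.2643, 0.0355, 1.7708)

step 1: ξ=(vx,vy,ωz)=(-0.0500, 0.1625, 0.3788), dt=1.2 → body Δ=(-0.1015, 0.1750, 0.4545) → world pose (-0.1015, 0.1750, 0.4545)
step 2: ξ=(vx,vy,ωz)=(0.0063, 0.0063, 0.4735), dt=1.5 → body Δ=(0.0054, 0.0118, 0.7102) → world pose (-0.1018, 0.1879, 1.1648)
step 3: ξ=(vx,vy,ωz)=(-0.1375, -0.1750, 0.5303), dt=2.0 → body Δ=(-0.0574, -0.4206, 1.0606) → world pose (0.2619, -0.0310, 2.2254)
step 4: ξ=(vx,vy,ωz)=(0.0500, -0.0250, -0.3788), dt=1.2 → body Δ=(0.0513, -0.0424, -0.4545) → world pose (0.2643, 0.0355, 1.7708)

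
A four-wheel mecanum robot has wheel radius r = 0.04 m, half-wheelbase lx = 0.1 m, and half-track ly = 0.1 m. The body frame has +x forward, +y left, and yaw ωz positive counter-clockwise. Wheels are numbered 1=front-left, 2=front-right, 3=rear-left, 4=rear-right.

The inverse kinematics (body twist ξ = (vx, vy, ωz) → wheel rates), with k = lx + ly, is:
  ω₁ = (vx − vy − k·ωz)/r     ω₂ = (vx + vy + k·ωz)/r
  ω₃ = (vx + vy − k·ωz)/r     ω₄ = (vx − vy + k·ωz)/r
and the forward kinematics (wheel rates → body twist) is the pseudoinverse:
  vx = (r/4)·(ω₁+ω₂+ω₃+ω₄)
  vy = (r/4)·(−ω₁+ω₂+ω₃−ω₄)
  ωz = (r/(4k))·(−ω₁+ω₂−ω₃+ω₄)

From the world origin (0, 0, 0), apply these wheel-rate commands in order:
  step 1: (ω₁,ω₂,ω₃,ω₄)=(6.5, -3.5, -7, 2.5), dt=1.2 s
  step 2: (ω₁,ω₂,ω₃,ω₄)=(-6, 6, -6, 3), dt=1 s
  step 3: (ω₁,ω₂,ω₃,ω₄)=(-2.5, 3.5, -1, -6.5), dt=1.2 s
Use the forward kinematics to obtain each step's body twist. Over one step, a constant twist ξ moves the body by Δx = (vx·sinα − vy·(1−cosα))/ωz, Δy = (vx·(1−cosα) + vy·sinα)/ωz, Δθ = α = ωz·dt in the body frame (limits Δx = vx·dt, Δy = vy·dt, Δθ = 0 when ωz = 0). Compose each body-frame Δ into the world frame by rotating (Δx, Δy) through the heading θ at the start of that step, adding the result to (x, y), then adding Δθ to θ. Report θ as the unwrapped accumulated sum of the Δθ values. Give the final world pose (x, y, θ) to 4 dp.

(-0.2188, -0.2187, 1.0500)

step 1: ξ=(vx,vy,ωz)=(-0.0150, -0.1950, -0.0250), dt=1.2 → body Δ=(-0.0215, -0.2337, -0.0300) → world pose (-0.0215, -0.2337, -0.0300)
step 2: ξ=(vx,vy,ωz)=(-0.0300, 0.0300, 1.0500), dt=1.0 → body Δ=(-0.0391, 0.0104, 1.0500) → world pose (-0.0603, -0.2221, 1.0200)
step 3: ξ=(vx,vy,ωz)=(-0.0650, 0.1150, 0.0250), dt=1.2 → body Δ=(-0.0801, 0.1368, 0.0300) → world pose (-0.2188, -0.2187, 1.0500)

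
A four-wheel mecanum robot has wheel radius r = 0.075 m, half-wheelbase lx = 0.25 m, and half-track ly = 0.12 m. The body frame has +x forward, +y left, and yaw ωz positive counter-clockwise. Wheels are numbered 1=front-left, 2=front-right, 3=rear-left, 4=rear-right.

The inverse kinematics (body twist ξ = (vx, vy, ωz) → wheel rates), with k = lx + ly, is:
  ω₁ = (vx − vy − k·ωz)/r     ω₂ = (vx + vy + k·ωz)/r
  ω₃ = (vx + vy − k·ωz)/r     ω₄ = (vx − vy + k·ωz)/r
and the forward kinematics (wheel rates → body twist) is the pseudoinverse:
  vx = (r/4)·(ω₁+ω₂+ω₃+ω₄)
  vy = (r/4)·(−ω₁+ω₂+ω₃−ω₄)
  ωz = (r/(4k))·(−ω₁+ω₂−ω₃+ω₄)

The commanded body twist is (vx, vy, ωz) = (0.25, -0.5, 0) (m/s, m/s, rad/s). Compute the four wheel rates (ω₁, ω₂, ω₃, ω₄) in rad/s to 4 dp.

(10.0000, -3.3333, -3.3333, 10.0000)

k = lx + ly = 0.25 + 0.12 = 0.3700;  k·ωz = 0.3700·0 = 0.0000
ω₁ (FL) = (vx − vy − k·ωz)/r = 0.7500/0.075 = 10.0000
ω₂ (FR) = (vx + vy + k·ωz)/r = -0.2500/0.075 = -3.3333
ω₃ (RL) = (vx + vy − k·ωz)/r = -0.2500/0.075 = -3.3333
ω₄ (RR) = (vx − vy + k·ωz)/r = 0.7500/0.075 = 10.0000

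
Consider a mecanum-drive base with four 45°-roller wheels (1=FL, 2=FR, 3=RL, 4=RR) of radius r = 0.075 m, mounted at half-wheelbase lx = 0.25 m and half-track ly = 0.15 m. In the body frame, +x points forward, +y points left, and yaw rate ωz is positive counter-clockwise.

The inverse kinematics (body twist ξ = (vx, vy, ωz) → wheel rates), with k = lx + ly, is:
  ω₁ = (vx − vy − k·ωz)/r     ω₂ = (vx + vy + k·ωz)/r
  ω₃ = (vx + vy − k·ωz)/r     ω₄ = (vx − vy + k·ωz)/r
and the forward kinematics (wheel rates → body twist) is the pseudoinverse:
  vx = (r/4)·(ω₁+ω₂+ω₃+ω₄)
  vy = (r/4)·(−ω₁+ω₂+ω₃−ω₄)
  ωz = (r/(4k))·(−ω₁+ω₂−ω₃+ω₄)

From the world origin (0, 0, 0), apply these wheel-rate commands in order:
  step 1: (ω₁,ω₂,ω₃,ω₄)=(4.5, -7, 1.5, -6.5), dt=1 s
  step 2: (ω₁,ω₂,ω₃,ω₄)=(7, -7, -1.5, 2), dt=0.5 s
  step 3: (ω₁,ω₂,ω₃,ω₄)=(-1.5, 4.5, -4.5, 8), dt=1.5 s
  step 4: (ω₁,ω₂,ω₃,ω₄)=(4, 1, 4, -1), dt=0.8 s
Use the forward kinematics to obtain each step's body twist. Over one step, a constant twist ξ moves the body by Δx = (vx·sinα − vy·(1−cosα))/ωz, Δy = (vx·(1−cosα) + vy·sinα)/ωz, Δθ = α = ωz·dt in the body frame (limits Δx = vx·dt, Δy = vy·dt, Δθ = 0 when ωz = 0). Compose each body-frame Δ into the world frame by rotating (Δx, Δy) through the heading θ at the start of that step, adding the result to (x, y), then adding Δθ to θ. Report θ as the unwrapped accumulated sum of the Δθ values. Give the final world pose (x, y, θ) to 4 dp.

(-0.1030, -0.2871, -0.1594)

step 1: ξ=(vx,vy,ωz)=(-0.1406, -0.0656, -0.9141), dt=1.0 → body Δ=(-0.1498, 0.0031, -0.9141) → world pose (-0.1498, 0.0031, -0.9141)
step 2: ξ=(vx,vy,ωz)=(0.0094, -0.3281, -0.4922), dt=0.5 → body Δ=(-0.0154, -0.1630, -0.2461) → world pose (-0.2883, -0.0842, -1.1602)
step 3: ξ=(vx,vy,ωz)=(0.1219, -0.1219, 0.8672), dt=1.5 → body Δ=(0.2385, -0.0324, 1.3008) → world pose (-0.2228, -0.3158, 0.1406)
step 4: ξ=(vx,vy,ωz)=(0.1500, 0.0375, -0.3750), dt=0.8 → body Δ=(0.1227, 0.0117, -0.3000) → world pose (-0.1030, -0.2871, -0.1594)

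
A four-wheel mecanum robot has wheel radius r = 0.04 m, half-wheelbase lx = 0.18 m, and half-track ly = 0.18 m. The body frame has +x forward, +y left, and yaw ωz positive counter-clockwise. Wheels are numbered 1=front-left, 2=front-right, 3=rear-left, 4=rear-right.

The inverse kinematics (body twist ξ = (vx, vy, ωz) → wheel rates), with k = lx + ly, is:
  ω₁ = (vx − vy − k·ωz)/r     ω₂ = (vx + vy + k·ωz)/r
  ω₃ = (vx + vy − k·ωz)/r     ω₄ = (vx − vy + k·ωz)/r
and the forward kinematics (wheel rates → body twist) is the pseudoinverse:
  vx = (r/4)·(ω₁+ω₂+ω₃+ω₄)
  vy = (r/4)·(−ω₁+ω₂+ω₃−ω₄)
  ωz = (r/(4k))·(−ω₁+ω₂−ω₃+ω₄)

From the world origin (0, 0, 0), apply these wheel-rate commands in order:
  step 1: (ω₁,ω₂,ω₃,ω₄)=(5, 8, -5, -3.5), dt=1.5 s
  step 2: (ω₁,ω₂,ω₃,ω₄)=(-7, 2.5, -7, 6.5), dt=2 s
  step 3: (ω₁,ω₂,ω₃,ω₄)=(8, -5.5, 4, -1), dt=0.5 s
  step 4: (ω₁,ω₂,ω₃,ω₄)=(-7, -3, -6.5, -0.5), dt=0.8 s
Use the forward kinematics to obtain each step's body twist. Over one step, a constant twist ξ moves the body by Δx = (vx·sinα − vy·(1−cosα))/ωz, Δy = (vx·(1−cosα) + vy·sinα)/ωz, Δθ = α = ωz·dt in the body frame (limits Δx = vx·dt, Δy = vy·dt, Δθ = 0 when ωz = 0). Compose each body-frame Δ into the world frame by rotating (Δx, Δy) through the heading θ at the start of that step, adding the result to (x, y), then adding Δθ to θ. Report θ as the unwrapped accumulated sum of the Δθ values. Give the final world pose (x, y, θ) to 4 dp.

(0.0860, -0.2091, 1.4306)

step 1: ξ=(vx,vy,ωz)=(0.0450, 0.0150, 0.1250), dt=1.5 → body Δ=(0.0650, 0.0287, 0.1875) → world pose (0.0650, 0.0287, 0.1875)
step 2: ξ=(vx,vy,ωz)=(-0.0500, -0.0400, 0.6389), dt=2.0 → body Δ=(-0.0304, -0.1156, 1.2778) → world pose (0.0567, -0.0906, 1.4653)
step 3: ξ=(vx,vy,ωz)=(0.0550, -0.0850, -0.5139), dt=0.5 → body Δ=(0.0218, -0.0455, -0.2569) → world pose (0.1043, -0.0737, 1.2083)
step 4: ξ=(vx,vy,ωz)=(-0.1700, -0.0200, 0.2778), dt=0.8 → body Δ=(-0.1331, -0.0309, 0.2222) → world pose (0.0860, -0.2091, 1.4306)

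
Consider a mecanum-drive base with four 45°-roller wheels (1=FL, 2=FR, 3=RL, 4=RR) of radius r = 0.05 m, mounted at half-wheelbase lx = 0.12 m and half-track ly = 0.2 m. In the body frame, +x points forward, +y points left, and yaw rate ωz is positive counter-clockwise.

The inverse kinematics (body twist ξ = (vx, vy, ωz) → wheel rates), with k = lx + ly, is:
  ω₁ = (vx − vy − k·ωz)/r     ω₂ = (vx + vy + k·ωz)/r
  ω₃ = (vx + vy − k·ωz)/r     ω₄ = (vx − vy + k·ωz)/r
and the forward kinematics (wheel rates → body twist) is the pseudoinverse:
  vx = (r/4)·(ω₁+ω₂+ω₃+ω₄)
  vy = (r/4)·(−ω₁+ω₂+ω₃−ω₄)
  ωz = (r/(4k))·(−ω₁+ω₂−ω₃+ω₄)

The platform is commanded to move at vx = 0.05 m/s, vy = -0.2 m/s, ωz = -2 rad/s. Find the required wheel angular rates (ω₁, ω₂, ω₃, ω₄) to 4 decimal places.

(17.8000, -15.8000, 9.8000, -7.8000)

k = lx + ly = 0.12 + 0.2 = 0.3200;  k·ωz = 0.3200·-2 = -0.6400
ω₁ (FL) = (vx − vy − k·ωz)/r = 0.8900/0.05 = 17.8000
ω₂ (FR) = (vx + vy + k·ωz)/r = -0.7900/0.05 = -15.8000
ω₃ (RL) = (vx + vy − k·ωz)/r = 0.4900/0.05 = 9.8000
ω₄ (RR) = (vx − vy + k·ωz)/r = -0.3900/0.05 = -7.8000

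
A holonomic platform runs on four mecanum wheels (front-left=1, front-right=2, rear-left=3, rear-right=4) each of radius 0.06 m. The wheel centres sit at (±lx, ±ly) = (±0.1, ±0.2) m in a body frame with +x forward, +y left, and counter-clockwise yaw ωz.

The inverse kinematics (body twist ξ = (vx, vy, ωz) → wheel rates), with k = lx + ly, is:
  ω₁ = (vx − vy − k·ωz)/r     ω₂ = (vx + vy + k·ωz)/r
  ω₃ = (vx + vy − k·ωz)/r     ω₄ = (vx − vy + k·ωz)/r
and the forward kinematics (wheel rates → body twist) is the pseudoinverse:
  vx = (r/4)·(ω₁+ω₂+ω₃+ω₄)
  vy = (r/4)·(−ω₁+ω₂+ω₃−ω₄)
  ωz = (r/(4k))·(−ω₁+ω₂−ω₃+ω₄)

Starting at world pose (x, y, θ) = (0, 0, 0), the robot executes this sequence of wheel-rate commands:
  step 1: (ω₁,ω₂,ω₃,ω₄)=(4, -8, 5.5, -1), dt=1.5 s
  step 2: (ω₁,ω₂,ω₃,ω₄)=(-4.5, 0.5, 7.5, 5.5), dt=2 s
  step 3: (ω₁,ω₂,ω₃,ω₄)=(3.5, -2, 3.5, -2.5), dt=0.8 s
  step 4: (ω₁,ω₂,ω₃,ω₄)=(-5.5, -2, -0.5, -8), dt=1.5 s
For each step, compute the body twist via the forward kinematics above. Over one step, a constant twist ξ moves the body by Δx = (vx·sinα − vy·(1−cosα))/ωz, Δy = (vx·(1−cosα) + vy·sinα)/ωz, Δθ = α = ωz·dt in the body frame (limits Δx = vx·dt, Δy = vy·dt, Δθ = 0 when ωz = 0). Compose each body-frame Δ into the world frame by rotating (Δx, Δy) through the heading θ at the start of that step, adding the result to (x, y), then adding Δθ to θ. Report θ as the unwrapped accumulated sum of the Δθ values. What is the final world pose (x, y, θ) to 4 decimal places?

step 1: ξ=(vx,vy,ωz)=(0.0075, -0.0825, -0.9250), dt=1.5 → body Δ=(-0.0650, -0.0943, -1.3875) → world pose (-0.0650, -0.0943, -1.3875)
step 2: ξ=(vx,vy,ωz)=(0.1350, 0.1050, 0.1500), dt=2.0 → body Δ=(0.2347, 0.2471, 0.3000) → world pose (0.2207, -0.2801, -1.0875)
step 3: ξ=(vx,vy,ωz)=(0.0375, 0.0075, -0.5750), dt=0.8 → body Δ=(0.0303, -0.0010, -0.4600) → world pose (0.2340, -0.3074, -1.5475)
step 4: ξ=(vx,vy,ωz)=(-0.2400, 0.1650, -0.2000), dt=1.5 → body Δ=(-0.3178, 0.2974, -0.3000) → world pose (0.5239, 0.0173, -1.8475)

(0.5239, 0.0173, -1.8475)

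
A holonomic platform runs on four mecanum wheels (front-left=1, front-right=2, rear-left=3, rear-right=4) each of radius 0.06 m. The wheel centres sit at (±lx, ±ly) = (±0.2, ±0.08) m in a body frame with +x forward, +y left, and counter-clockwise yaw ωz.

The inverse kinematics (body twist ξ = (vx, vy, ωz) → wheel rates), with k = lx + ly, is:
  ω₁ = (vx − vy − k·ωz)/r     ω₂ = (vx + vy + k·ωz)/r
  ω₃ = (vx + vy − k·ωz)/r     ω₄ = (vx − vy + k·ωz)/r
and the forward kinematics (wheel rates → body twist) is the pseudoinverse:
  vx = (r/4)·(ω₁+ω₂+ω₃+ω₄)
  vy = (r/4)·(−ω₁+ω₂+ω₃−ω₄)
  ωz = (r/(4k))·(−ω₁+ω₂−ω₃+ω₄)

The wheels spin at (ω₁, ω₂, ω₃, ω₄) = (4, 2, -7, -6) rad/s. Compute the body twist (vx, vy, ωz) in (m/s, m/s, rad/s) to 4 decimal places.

k = lx + ly = 0.2 + 0.08 = 0.2800
ω₁+ω₂+ω₃+ω₄ = -7.0000  →  vx = (0.06/4)·-7.0000 = -0.1050
−ω₁+ω₂+ω₃−ω₄ = -3.0000  →  vy = (0.06/4)·-3.0000 = -0.0450
−ω₁+ω₂−ω₃+ω₄ = -1.0000  →  ωz = (0.06/1.1200)·-1.0000 = -0.0536

(-0.1050, -0.0450, -0.0536)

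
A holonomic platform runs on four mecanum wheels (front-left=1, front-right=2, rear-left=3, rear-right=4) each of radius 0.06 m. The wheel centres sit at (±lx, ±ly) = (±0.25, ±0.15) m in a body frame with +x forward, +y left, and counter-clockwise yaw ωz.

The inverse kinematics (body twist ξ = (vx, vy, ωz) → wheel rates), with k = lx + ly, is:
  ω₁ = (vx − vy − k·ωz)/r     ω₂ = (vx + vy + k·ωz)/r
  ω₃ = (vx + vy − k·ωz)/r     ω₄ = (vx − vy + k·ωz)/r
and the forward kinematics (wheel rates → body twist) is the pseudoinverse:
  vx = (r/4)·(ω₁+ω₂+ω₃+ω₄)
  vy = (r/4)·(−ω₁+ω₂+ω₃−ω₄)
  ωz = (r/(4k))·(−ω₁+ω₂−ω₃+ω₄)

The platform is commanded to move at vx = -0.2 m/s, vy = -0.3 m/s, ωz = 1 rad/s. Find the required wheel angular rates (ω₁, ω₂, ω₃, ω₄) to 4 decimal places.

k = lx + ly = 0.25 + 0.15 = 0.4000;  k·ωz = 0.4000·1 = 0.4000
ω₁ (FL) = (vx − vy − k·ωz)/r = -0.3000/0.06 = -5.0000
ω₂ (FR) = (vx + vy + k·ωz)/r = -0.1000/0.06 = -1.6667
ω₃ (RL) = (vx + vy − k·ωz)/r = -0.9000/0.06 = -15.0000
ω₄ (RR) = (vx − vy + k·ωz)/r = 0.5000/0.06 = 8.3333

(-5.0000, -1.6667, -15.0000, 8.3333)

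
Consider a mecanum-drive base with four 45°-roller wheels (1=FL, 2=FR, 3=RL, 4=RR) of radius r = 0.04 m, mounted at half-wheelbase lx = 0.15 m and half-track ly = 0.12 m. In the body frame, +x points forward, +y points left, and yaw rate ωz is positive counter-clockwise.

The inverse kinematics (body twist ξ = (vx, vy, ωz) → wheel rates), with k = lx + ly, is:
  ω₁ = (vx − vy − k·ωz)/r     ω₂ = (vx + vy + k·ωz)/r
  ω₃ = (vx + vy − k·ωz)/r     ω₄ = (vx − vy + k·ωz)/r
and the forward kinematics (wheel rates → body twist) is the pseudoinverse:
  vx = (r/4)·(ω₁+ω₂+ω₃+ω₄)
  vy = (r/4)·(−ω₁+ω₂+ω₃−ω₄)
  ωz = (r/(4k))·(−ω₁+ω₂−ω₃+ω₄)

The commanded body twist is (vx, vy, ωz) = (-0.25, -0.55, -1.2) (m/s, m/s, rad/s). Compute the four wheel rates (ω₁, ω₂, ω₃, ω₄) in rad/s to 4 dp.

(15.6000, -28.1000, -11.9000, -0.6000)

k = lx + ly = 0.15 + 0.12 = 0.2700;  k·ωz = 0.2700·-1.2 = -0.3240
ω₁ (FL) = (vx − vy − k·ωz)/r = 0.6240/0.04 = 15.6000
ω₂ (FR) = (vx + vy + k·ωz)/r = -1.1240/0.04 = -28.1000
ω₃ (RL) = (vx + vy − k·ωz)/r = -0.4760/0.04 = -11.9000
ω₄ (RR) = (vx − vy + k·ωz)/r = -0.0240/0.04 = -0.6000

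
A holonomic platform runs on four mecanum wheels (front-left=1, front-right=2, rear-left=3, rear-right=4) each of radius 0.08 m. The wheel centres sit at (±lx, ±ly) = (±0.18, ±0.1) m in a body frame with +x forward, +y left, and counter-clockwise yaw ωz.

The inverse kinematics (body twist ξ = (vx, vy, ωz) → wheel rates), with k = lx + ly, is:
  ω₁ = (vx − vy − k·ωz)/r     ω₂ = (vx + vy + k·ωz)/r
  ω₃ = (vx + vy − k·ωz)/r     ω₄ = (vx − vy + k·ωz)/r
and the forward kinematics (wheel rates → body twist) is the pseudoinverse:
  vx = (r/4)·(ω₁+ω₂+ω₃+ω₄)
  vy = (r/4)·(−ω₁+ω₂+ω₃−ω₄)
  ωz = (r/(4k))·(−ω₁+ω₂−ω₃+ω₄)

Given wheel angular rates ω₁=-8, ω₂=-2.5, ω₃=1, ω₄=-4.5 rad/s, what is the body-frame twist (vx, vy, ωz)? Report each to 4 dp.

k = lx + ly = 0.18 + 0.1 = 0.2800
ω₁+ω₂+ω₃+ω₄ = -14.0000  →  vx = (0.08/4)·-14.0000 = -0.2800
−ω₁+ω₂+ω₃−ω₄ = 11.0000  →  vy = (0.08/4)·11.0000 = 0.2200
−ω₁+ω₂−ω₃+ω₄ = 0.0000  →  ωz = (0.08/1.1200)·0.0000 = 0.0000

(-0.2800, 0.2200, 0.0000)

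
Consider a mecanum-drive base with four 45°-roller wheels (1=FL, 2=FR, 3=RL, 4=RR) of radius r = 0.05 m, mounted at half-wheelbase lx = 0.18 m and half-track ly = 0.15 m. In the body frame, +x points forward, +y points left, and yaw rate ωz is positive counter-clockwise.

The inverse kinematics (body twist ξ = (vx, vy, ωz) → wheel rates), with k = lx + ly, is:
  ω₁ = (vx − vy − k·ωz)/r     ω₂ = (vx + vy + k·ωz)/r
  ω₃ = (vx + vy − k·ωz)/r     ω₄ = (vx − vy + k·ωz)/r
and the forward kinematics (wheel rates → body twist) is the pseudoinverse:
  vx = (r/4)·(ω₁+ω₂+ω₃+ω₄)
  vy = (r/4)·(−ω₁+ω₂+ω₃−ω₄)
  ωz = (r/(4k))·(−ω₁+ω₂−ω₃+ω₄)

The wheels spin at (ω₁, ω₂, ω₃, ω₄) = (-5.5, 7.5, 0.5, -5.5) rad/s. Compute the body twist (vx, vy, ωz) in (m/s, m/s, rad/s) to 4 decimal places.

(-0.0375, 0.2375, 0.2652)

k = lx + ly = 0.18 + 0.15 = 0.3300
ω₁+ω₂+ω₃+ω₄ = -3.0000  →  vx = (0.05/4)·-3.0000 = -0.0375
−ω₁+ω₂+ω₃−ω₄ = 19.0000  →  vy = (0.05/4)·19.0000 = 0.2375
−ω₁+ω₂−ω₃+ω₄ = 7.0000  →  ωz = (0.05/1.3200)·7.0000 = 0.2652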